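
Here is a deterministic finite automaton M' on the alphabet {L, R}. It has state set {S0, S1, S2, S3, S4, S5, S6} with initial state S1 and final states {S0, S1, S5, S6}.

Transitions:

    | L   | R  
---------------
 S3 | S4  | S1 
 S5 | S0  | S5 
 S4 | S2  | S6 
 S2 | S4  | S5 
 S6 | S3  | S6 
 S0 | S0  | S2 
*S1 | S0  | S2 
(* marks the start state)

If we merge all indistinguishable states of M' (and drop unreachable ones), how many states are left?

Every state is reachable, so we keep all 7.
Initial partition by acceptance: {S0,S1,S5,S6} | {S2,S3,S4}.
On input L, block {S0,S1,S5,S6} splits into {S0,S1,S5} and {S6}.
On input R, block {S0,S1,S5} splits into {S0,S1} and {S5}.
Refine {S2,S3,S4} on symbol R: members go to different blocks, giving {S2} and {S3} and {S4}.
Stable partition: {S0,S1} | {S2} | {S6} | {S5} | {S3} | {S4} — 6 equivalence classes.

6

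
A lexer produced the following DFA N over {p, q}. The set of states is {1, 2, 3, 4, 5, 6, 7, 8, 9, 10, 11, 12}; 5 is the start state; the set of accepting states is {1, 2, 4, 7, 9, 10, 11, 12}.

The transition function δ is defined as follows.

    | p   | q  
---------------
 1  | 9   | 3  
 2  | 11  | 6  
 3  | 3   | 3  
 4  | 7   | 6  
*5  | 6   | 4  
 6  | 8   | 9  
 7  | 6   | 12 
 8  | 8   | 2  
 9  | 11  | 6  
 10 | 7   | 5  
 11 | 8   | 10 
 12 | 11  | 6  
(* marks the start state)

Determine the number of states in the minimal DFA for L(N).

3

Reachable states from the start: {2,4,5,6,7,8,9,10,11,12}. Unreachable: {1,3} — drop them.
P0 = {2,4,7,9,10,11,12} | {5,6,8}.
On input p, block {2,4,7,9,10,11,12} splits into {2,4,9,10,12} and {7,11}.
No further refinement is possible. Final partition (3 blocks): {2,4,9,10,12} | {5,6,8} | {7,11}.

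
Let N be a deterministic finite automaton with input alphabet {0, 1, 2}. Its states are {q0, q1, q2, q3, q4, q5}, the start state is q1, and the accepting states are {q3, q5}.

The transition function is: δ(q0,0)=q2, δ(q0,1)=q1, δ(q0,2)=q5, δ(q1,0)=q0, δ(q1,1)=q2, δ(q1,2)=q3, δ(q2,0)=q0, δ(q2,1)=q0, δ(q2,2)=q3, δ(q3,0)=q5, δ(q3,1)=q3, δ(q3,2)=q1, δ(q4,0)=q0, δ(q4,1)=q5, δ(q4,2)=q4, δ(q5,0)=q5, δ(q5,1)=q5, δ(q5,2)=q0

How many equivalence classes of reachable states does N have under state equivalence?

2

First remove the unreachable states {q4}; 5 states remain.
P0 = {q3,q5} | {q0,q1,q2}.
No further refinement is possible. Final partition (2 blocks): {q3,q5} | {q0,q1,q2}.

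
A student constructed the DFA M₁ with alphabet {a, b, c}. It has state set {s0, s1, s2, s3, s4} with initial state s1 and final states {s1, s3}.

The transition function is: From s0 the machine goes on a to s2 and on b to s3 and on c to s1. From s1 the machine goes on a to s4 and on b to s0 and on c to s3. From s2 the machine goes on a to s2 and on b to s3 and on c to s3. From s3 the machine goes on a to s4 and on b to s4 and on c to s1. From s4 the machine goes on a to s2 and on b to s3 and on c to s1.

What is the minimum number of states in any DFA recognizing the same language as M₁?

2

All states are reachable from the start state.
Start with accepting vs non-accepting: {s1,s3} | {s0,s2,s4}.
Stable partition: {s1,s3} | {s0,s2,s4} — 2 equivalence classes.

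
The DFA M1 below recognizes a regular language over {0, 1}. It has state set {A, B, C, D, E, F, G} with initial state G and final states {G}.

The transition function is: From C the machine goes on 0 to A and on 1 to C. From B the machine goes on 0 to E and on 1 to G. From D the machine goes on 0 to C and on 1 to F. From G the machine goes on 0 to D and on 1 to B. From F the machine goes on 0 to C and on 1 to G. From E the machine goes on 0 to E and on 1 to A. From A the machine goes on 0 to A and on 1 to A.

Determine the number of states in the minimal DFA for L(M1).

4

Start with accepting vs non-accepting: {G} | {A,B,C,D,E,F}.
Refine {A,B,C,D,E,F} on symbol 1: members go to different blocks, giving {A,C,D,E} and {B,F}.
On input 1, block {A,C,D,E} splits into {A,C,E} and {D}.
No further refinement is possible. Final partition (4 blocks): {G} | {A,C,E} | {B,F} | {D}.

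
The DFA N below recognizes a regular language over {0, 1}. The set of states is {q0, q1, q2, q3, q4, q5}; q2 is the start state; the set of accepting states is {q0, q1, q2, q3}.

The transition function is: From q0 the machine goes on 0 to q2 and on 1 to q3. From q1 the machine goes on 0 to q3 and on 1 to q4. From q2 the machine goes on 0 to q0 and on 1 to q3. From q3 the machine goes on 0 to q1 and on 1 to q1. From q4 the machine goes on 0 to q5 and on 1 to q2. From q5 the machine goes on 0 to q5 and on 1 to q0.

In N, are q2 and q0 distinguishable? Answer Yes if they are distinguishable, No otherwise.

No

Initial partition by acceptance: {q0,q1,q2,q3} | {q4,q5}.
Split {q0,q1,q2,q3} by δ(·,1) → {q0,q2,q3} and {q1}.
Refine {q0,q2,q3} on symbol 0: members go to different blocks, giving {q0,q2} and {q3}.
Stable partition: {q0,q2} | {q4,q5} | {q1} | {q3} — 4 equivalence classes.
q2 and q0 lie in the same block of the stable partition, so they are equivalent — no string distinguishes them.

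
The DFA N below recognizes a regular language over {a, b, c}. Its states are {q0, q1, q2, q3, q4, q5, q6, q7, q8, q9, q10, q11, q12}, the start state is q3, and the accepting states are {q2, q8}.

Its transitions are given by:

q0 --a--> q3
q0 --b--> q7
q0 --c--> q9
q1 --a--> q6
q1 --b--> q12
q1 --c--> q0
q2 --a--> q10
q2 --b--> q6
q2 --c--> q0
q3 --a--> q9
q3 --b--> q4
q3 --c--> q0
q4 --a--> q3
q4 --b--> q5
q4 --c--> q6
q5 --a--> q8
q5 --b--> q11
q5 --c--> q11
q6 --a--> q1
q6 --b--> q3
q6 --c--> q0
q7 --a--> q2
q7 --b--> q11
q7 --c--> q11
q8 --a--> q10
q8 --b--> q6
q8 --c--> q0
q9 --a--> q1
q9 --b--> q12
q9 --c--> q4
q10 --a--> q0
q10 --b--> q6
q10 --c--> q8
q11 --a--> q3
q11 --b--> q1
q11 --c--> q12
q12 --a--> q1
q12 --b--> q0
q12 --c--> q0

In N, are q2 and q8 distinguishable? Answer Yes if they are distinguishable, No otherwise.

No

All states are reachable from the start state.
P0 = {q2,q8} | {q0,q1,q3,q4,q5,q6,q7,q9,q10,q11,q12}.
Split {q0,q1,q3,q4,q5,q6,q7,q9,q10,q11,q12} by δ(·,a) → {q0,q1,q3,q4,q6,q9,q10,q11,q12} and {q5,q7}.
Split {q0,q1,q3,q4,q6,q9,q10,q11,q12} by δ(·,b) → {q1,q3,q6,q9,q10,q11,q12} and {q0,q4}.
Refine {q1,q3,q6,q9,q10,q11,q12} on symbol a: members go to different blocks, giving {q1,q3,q6,q9,q11,q12} and {q10}.
Split {q1,q3,q6,q9,q11,q12} by δ(·,b) → {q1,q6,q9,q11} and {q3,q12}.
On input a, block {q1,q6,q9,q11} splits into {q1,q6,q9} and {q11}.
No further refinement is possible. Final partition (7 blocks): {q2,q8} | {q1,q6,q9} | {q5,q7} | {q0,q4} | {q10} | {q3,q12} | {q11}.
q2 and q8 lie in the same block of the stable partition, so they are equivalent — no string distinguishes them.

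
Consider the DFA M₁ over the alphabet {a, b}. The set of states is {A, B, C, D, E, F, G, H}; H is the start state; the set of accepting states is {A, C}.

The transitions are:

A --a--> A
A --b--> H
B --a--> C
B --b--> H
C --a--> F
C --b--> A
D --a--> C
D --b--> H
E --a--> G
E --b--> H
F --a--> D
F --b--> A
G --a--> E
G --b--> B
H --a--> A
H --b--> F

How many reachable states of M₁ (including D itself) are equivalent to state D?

First remove the unreachable states {B,E,G}; 5 states remain.
Initial partition by acceptance: {A,C} | {D,F,H}.
Split {A,C} by δ(·,a) → {A} and {C}.
Split {D,F,H} by δ(·,a) → {D} and {F} and {H}.
Stable partition: {A} | {D} | {C} | {F} | {H} — 5 equivalence classes.
State D belongs to the block {D}, which has 1 states.

1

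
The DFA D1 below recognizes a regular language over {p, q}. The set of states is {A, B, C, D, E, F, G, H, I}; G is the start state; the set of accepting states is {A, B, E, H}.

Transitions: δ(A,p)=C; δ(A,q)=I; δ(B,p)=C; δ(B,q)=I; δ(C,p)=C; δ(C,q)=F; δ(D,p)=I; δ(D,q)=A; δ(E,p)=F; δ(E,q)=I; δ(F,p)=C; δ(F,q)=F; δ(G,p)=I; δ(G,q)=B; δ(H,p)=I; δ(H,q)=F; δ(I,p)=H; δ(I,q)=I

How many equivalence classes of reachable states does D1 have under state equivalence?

Reachable states from the start: {B,C,F,G,H,I}. Unreachable: {A,D,E} — drop them.
Initial partition by acceptance: {B,H} | {C,F,G,I}.
On input p, block {C,F,G,I} splits into {C,F,G} and {I}.
Split {B,H} by δ(·,p) → {B} and {H}.
On input p, block {C,F,G} splits into {C,F} and {G}.
Stable partition: {B} | {C,F} | {I} | {H} | {G} — 5 equivalence classes.

5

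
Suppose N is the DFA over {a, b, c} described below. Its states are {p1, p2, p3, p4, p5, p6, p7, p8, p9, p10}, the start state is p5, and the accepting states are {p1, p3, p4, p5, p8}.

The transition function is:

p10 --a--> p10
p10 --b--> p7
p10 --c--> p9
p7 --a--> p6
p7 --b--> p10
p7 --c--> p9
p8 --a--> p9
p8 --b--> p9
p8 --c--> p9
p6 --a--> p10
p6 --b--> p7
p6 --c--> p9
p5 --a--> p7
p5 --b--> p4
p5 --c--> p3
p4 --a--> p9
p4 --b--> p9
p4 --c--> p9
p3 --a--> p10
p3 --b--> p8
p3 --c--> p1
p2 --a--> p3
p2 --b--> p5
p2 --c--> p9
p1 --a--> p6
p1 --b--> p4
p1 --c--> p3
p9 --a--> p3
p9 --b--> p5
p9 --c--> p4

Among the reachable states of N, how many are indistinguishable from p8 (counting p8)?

2

Reachable states from the start: {p1,p3,p4,p5,p6,p7,p8,p9,p10}. Unreachable: {p2} — drop them.
Initial partition by acceptance: {p1,p3,p4,p5,p8} | {p6,p7,p9,p10}.
Split {p1,p3,p4,p5,p8} by δ(·,b) → {p1,p3,p5} and {p4,p8}.
On input a, block {p6,p7,p9,p10} splits into {p6,p7,p10} and {p9}.
The partition is now stable with 4 blocks: {p1,p3,p5} | {p6,p7,p10} | {p4,p8} | {p9}.
The equivalence class containing p8 is {p4,p8}, of size 2.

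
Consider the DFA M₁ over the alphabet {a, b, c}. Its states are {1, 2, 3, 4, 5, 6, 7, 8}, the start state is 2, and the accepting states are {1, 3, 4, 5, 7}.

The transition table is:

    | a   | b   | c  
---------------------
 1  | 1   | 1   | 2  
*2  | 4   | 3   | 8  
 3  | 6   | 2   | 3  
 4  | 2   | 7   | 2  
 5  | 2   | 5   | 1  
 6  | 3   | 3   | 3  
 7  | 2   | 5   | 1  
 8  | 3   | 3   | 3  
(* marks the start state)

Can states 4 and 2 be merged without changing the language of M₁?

No

All states are reachable from the start state.
Start with accepting vs non-accepting: {1,3,4,5,7} | {2,6,8}.
Split {1,3,4,5,7} by δ(·,a) → {3,4,5,7} and {1}.
Split {3,4,5,7} by δ(·,b) → {4,5,7} and {3}.
Refine {4,5,7} on symbol c: members go to different blocks, giving {5,7} and {4}.
Split {2,6,8} by δ(·,a) → {6,8} and {2}.
Stable partition: {5,7} | {6,8} | {1} | {3} | {4} | {2} — 6 equivalence classes.
4 and 2 end up in different blocks, so they are distinguishable. For instance, the string 'ε' is accepted from only 4.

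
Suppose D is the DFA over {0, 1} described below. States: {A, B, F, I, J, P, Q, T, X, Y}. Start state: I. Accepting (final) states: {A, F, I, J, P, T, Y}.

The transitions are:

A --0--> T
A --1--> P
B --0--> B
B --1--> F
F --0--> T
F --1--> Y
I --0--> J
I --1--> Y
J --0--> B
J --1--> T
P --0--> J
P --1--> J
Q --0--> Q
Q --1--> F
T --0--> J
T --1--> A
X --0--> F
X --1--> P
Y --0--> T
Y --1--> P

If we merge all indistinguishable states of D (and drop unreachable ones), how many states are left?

First remove the unreachable states {Q,X}; 8 states remain.
Start with accepting vs non-accepting: {A,F,I,J,P,T,Y} | {B}.
Split {A,F,I,J,P,T,Y} by δ(·,0) → {A,F,I,P,T,Y} and {J}.
On input 0, block {A,F,I,P,T,Y} splits into {A,F,Y} and {I,P,T}.
Refine {A,F,Y} on symbol 1: members go to different blocks, giving {A,Y} and {F}.
Refine {I,P,T} on symbol 1: members go to different blocks, giving {I,T} and {P}.
Stable partition: {A,Y} | {B} | {J} | {I,T} | {F} | {P} — 6 equivalence classes.

6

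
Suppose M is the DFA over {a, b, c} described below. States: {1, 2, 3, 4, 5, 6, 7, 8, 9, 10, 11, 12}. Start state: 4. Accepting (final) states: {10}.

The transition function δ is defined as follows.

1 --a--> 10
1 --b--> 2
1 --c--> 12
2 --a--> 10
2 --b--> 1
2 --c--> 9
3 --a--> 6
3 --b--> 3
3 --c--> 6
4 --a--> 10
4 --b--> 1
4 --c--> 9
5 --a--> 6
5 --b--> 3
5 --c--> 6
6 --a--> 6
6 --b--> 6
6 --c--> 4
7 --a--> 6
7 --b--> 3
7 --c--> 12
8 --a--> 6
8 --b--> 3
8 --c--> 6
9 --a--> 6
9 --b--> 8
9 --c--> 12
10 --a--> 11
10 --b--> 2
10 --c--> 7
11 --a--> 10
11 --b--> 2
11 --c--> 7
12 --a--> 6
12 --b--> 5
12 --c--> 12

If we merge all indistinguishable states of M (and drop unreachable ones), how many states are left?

5

Initial partition by acceptance: {10} | {1,2,3,4,5,6,7,8,9,11,12}.
Refine {1,2,3,4,5,6,7,8,9,11,12} on symbol a: members go to different blocks, giving {3,5,6,7,8,9,12} and {1,2,4,11}.
On input c, block {3,5,6,7,8,9,12} splits into {3,5,7,8,9,12} and {6}.
On input c, block {3,5,7,8,9,12} splits into {3,5,8} and {7,9,12}.
The partition is now stable with 5 blocks: {10} | {3,5,8} | {1,2,4,11} | {6} | {7,9,12}.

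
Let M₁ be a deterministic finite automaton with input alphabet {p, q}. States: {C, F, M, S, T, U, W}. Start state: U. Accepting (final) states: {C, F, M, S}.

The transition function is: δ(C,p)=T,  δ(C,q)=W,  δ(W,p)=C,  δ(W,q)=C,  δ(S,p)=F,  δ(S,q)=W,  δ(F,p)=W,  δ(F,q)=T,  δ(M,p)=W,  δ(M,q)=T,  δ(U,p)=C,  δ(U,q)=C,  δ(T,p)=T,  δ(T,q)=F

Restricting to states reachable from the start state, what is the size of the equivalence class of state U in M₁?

2

Reachable states from the start: {C,F,T,U,W}. Unreachable: {M,S} — drop them.
P0 = {C,F} | {T,U,W}.
Split {T,U,W} by δ(·,p) → {U,W} and {T}.
On input p, block {C,F} splits into {C} and {F}.
The partition is now stable with 4 blocks: {C} | {U,W} | {T} | {F}.
State U belongs to the block {U,W}, which has 2 states.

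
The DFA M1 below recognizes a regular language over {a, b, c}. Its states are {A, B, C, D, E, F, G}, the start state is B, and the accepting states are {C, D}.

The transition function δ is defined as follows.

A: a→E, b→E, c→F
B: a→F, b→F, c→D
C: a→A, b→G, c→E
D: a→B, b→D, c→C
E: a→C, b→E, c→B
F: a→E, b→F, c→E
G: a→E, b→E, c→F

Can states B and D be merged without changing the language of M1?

No

Every state is reachable, so we keep all 7.
P0 = {C,D} | {A,B,E,F,G}.
Split {C,D} by δ(·,b) → {C} and {D}.
Refine {A,B,E,F,G} on symbol a: members go to different blocks, giving {A,B,F,G} and {E}.
On input a, block {A,B,F,G} splits into {A,F,G} and {B}.
Refine {A,F,G} on symbol b: members go to different blocks, giving {A,G} and {F}.
The partition is now stable with 6 blocks: {C} | {A,G} | {D} | {E} | {B} | {F}.
B and D end up in different blocks, so they are distinguishable. For instance, the string 'ε' is accepted from only D.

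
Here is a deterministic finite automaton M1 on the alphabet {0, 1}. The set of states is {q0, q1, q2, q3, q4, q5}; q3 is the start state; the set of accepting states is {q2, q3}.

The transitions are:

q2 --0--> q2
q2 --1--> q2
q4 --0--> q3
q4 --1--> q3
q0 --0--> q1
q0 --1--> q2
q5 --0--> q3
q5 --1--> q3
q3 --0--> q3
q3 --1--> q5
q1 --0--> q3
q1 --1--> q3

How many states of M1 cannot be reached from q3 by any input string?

4

BFS from q3 reaches {q3, q5}; the 4 state(s) q0, q1, q2, q4 are never visited.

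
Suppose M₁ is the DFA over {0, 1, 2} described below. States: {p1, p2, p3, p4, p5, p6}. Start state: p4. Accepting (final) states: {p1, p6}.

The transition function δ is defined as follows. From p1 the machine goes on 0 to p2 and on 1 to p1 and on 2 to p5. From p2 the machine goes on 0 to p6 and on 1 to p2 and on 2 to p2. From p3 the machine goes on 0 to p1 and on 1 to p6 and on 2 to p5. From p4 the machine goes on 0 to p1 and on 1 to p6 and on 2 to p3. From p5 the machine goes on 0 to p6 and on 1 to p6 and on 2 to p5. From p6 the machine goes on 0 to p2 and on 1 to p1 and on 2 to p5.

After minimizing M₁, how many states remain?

3

Every state is reachable, so we keep all 6.
Start with accepting vs non-accepting: {p1,p6} | {p2,p3,p4,p5}.
Split {p2,p3,p4,p5} by δ(·,1) → {p3,p4,p5} and {p2}.
Stable partition: {p1,p6} | {p3,p4,p5} | {p2} — 3 equivalence classes.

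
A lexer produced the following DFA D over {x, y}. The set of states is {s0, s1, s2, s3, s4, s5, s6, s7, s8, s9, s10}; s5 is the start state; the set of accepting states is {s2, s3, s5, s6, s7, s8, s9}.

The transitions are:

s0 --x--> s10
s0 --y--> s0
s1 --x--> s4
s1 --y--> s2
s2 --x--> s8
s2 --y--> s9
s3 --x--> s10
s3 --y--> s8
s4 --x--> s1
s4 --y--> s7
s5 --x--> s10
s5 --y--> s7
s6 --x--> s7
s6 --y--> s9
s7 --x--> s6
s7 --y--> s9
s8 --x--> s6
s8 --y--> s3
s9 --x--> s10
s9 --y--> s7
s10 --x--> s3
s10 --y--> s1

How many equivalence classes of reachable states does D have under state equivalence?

4

Reachable states from the start: {s1,s2,s3,s4,s5,s6,s7,s8,s9,s10}. Unreachable: {s0} — drop them.
Start with accepting vs non-accepting: {s2,s3,s5,s6,s7,s8,s9} | {s1,s4,s10}.
On input x, block {s2,s3,s5,s6,s7,s8,s9} splits into {s2,s6,s7,s8} and {s3,s5,s9}.
Refine {s1,s4,s10} on symbol x: members go to different blocks, giving {s1,s4} and {s10}.
Stable partition: {s2,s6,s7,s8} | {s1,s4} | {s3,s5,s9} | {s10} — 4 equivalence classes.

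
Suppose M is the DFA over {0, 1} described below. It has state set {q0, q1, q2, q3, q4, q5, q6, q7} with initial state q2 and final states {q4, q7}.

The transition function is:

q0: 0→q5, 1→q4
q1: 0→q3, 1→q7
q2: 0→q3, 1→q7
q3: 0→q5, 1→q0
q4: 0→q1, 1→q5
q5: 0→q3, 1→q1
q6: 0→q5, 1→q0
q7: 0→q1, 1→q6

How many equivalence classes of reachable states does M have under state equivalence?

P0 = {q4,q7} | {q0,q1,q2,q3,q5,q6}.
On input 1, block {q0,q1,q2,q3,q5,q6} splits into {q0,q1,q2} and {q3,q5,q6}.
Stable partition: {q4,q7} | {q0,q1,q2} | {q3,q5,q6} — 3 equivalence classes.

3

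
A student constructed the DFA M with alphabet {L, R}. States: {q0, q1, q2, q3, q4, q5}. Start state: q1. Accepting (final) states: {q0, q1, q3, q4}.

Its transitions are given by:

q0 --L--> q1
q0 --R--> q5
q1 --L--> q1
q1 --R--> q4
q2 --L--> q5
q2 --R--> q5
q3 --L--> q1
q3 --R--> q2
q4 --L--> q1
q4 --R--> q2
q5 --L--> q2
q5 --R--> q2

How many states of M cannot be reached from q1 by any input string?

2

Starting at q1 and following transitions, the reachable set is {q1, q2, q4, q5}. That leaves q0, q3 unreachable — 2 in total.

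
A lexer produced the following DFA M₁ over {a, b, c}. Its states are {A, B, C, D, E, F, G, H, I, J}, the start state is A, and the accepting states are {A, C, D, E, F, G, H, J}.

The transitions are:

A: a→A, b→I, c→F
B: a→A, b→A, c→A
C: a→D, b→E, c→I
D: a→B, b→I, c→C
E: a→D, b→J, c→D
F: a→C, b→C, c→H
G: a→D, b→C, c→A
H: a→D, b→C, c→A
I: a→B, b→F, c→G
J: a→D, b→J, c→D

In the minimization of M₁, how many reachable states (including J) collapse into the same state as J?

All states are reachable from the start state.
Initial partition by acceptance: {A,C,D,E,F,G,H,J} | {B,I}.
Split {A,C,D,E,F,G,H,J} by δ(·,a) → {A,C,E,F,G,H,J} and {D}.
Split {A,C,E,F,G,H,J} by δ(·,a) → {C,E,G,H,J} and {A,F}.
Split {C,E,G,H,J} by δ(·,c) → {E,J} and {G,H} and {C}.
Split {B,I} by δ(·,a) → {B} and {I}.
On input a, block {A,F} splits into {A} and {F}.
Stable partition: {E,J} | {B} | {D} | {A} | {G,H} | {C} | {I} | {F} — 8 equivalence classes.
The equivalence class containing J is {E,J}, of size 2.

2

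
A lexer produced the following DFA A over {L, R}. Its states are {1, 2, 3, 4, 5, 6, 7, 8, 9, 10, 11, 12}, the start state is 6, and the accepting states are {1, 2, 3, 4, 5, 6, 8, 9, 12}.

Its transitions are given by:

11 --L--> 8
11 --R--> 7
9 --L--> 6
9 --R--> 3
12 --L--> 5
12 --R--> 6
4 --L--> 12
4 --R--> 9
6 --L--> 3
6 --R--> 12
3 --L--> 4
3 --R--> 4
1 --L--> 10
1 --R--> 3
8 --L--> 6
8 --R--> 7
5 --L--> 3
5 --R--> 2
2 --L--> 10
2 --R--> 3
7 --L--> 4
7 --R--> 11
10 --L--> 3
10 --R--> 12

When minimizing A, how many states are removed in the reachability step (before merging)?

Starting at 6 and following transitions, the reachable set is {2, 3, 4, 5, 6, 9, 10, 12}. That leaves 1, 7, 8, 11 unreachable — 4 in total.

4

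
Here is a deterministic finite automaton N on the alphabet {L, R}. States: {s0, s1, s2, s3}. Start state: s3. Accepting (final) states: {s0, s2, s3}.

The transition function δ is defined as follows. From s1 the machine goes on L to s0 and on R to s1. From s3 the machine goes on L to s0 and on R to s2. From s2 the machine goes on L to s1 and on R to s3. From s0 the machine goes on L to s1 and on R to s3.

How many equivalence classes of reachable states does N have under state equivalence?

All states are reachable from the start state.
Initial partition by acceptance: {s0,s2,s3} | {s1}.
On input L, block {s0,s2,s3} splits into {s0,s2} and {s3}.
Stable partition: {s0,s2} | {s1} | {s3} — 3 equivalence classes.

3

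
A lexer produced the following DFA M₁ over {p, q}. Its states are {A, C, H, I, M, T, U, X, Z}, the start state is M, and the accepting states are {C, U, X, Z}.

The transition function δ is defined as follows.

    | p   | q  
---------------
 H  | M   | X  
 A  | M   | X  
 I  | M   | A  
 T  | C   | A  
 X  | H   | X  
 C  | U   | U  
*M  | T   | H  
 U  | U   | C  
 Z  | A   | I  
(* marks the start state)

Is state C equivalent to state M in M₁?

First remove the unreachable states {I,Z}; 7 states remain.
Start with accepting vs non-accepting: {C,U,X} | {A,H,M,T}.
On input p, block {C,U,X} splits into {C,U} and {X}.
Refine {A,H,M,T} on symbol p: members go to different blocks, giving {A,H,M} and {T}.
On input p, block {A,H,M} splits into {A,H} and {M}.
No further refinement is possible. Final partition (5 blocks): {C,U} | {A,H} | {X} | {T} | {M}.
C and M end up in different blocks, so they are distinguishable. For instance, the string 'ε' is accepted from only C.

No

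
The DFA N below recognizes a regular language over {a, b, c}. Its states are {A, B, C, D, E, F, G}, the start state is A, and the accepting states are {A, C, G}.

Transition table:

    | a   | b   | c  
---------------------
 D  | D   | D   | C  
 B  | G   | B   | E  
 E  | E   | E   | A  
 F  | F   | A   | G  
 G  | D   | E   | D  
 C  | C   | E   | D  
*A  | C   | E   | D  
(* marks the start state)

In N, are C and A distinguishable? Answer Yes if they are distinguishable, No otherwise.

No

First remove the unreachable states {B,F,G}; 4 states remain.
Start with accepting vs non-accepting: {A,C} | {D,E}.
No further refinement is possible. Final partition (2 blocks): {A,C} | {D,E}.
C and A lie in the same block of the stable partition, so they are equivalent — no string distinguishes them.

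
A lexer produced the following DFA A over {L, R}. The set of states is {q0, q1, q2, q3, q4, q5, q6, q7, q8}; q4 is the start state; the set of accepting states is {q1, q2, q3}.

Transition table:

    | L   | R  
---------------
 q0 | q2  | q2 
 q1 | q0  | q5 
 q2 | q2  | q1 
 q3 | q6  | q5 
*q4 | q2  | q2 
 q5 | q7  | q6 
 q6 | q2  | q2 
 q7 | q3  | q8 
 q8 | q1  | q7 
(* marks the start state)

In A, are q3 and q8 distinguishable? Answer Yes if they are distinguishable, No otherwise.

Every state is reachable, so we keep all 9.
Initial partition by acceptance: {q1,q2,q3} | {q0,q4,q5,q6,q7,q8}.
Refine {q1,q2,q3} on symbol L: members go to different blocks, giving {q1,q3} and {q2}.
On input L, block {q0,q4,q5,q6,q7,q8} splits into {q0,q4,q6} and {q7,q8} and {q5}.
Stable partition: {q1,q3} | {q0,q4,q6} | {q2} | {q7,q8} | {q5} — 5 equivalence classes.
q3 and q8 end up in different blocks, so they are distinguishable. For instance, the string 'ε' is accepted from only q3.

Yes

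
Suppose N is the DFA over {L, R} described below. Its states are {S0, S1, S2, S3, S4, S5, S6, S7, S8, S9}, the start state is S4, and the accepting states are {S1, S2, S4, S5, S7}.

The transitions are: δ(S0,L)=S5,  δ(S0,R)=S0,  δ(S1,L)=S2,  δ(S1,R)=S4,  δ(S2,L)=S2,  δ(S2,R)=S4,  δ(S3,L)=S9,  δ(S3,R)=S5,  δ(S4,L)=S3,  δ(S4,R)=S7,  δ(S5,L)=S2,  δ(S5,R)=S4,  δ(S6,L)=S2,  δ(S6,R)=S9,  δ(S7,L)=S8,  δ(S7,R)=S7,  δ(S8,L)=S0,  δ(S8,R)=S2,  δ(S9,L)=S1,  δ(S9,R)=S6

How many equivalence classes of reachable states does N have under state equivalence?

4

Initial partition by acceptance: {S1,S2,S4,S5,S7} | {S0,S3,S6,S8,S9}.
Refine {S1,S2,S4,S5,S7} on symbol L: members go to different blocks, giving {S1,S2,S5} and {S4,S7}.
On input L, block {S0,S3,S6,S8,S9} splits into {S0,S6,S9} and {S3,S8}.
Stable partition: {S1,S2,S5} | {S0,S6,S9} | {S4,S7} | {S3,S8} — 4 equivalence classes.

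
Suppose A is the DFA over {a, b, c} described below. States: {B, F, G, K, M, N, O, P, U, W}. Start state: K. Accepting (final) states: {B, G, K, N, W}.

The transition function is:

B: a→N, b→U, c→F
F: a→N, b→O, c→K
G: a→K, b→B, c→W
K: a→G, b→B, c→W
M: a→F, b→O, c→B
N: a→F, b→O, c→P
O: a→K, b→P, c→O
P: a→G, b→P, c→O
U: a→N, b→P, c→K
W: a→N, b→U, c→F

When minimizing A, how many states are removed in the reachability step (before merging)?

BFS from K reaches {B, F, G, K, N, O, P, U, W}; the 1 state(s) M are never visited.

1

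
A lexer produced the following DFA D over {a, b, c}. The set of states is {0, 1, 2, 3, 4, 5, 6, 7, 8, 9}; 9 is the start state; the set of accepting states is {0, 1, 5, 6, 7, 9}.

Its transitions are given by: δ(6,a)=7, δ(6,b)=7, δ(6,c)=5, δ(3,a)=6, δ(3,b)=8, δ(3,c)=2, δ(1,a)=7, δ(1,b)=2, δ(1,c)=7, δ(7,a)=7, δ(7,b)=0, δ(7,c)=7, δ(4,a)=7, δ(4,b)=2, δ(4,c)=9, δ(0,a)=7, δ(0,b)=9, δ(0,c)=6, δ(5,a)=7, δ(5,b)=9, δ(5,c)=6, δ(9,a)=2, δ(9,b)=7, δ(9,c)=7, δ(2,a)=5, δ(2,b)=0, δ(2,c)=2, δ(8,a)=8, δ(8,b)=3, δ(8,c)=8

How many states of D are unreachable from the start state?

BFS from 9 reaches {0, 2, 5, 6, 7, 9}; the 4 state(s) 1, 3, 4, 8 are never visited.

4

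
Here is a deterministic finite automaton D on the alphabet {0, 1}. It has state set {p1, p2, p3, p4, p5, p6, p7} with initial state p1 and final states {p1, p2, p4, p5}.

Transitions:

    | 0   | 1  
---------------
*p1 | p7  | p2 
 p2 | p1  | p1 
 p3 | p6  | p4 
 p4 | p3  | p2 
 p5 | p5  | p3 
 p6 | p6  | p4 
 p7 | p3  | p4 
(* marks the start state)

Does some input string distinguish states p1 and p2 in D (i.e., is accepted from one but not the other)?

Yes

First remove the unreachable states {p5}; 6 states remain.
Start with accepting vs non-accepting: {p1,p2,p4} | {p3,p6,p7}.
Split {p1,p2,p4} by δ(·,0) → {p1,p4} and {p2}.
No further refinement is possible. Final partition (3 blocks): {p1,p4} | {p3,p6,p7} | {p2}.
p1 and p2 end up in different blocks, so they are distinguishable. For instance, the string '0' is accepted from only p2.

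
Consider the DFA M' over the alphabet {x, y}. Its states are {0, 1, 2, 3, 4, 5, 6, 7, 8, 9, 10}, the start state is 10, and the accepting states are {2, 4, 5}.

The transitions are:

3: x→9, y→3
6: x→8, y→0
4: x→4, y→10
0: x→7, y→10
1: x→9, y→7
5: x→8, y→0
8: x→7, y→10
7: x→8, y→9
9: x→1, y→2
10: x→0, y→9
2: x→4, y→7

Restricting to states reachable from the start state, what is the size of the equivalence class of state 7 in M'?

2

Reachable states from the start: {0,1,2,4,7,8,9,10}. Unreachable: {3,5,6} — drop them.
P0 = {2,4} | {0,1,7,8,9,10}.
On input y, block {0,1,7,8,9,10} splits into {0,1,7,8,10} and {9}.
Split {0,1,7,8,10} by δ(·,x) → {0,7,8,10} and {1}.
Refine {0,7,8,10} on symbol y: members go to different blocks, giving {0,8} and {7,10}.
The partition is now stable with 5 blocks: {2,4} | {0,8} | {9} | {1} | {7,10}.
The equivalence class containing 7 is {7,10}, of size 2.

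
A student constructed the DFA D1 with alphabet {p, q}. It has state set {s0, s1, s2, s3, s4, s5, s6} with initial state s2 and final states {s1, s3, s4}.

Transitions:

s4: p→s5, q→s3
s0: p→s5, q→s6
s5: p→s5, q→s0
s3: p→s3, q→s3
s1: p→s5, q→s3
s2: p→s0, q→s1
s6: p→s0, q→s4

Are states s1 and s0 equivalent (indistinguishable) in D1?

No

Start with accepting vs non-accepting: {s1,s3,s4} | {s0,s2,s5,s6}.
Split {s1,s3,s4} by δ(·,p) → {s1,s4} and {s3}.
Split {s0,s2,s5,s6} by δ(·,q) → {s0,s5} and {s2,s6}.
Refine {s0,s5} on symbol q: members go to different blocks, giving {s0} and {s5}.
Stable partition: {s1,s4} | {s0} | {s3} | {s2,s6} | {s5} — 5 equivalence classes.
s1 and s0 end up in different blocks, so they are distinguishable. For instance, the string 'ε' is accepted from only s1.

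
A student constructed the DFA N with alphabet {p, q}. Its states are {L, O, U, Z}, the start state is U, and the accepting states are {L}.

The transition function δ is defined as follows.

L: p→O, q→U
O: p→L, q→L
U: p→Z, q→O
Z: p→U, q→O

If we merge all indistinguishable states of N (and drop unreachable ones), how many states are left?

3

P0 = {L} | {O,U,Z}.
Refine {O,U,Z} on symbol p: members go to different blocks, giving {U,Z} and {O}.
The partition is now stable with 3 blocks: {L} | {U,Z} | {O}.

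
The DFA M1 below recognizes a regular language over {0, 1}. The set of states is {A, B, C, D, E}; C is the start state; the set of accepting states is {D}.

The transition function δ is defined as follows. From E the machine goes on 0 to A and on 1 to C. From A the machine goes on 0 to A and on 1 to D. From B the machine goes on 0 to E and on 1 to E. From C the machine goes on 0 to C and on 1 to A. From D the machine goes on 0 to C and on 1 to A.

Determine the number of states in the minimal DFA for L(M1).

Reachable states from the start: {A,C,D}. Unreachable: {B,E} — drop them.
Initial partition by acceptance: {D} | {A,C}.
On input 1, block {A,C} splits into {A} and {C}.
Stable partition: {D} | {A} | {C} — 3 equivalence classes.

3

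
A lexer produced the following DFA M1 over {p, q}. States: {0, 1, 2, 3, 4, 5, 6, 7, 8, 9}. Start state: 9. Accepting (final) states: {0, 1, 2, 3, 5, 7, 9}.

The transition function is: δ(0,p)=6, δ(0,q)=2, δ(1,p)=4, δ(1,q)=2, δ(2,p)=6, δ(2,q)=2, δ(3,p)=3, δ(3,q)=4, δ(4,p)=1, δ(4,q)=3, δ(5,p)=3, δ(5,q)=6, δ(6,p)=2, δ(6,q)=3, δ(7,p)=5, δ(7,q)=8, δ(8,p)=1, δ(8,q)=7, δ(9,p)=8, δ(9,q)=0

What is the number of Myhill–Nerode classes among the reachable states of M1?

All states are reachable from the start state.
Initial partition by acceptance: {0,1,2,3,5,7,9} | {4,6,8}.
Split {0,1,2,3,5,7,9} by δ(·,p) → {0,1,2,9} and {3,5,7}.
The partition is now stable with 3 blocks: {0,1,2,9} | {4,6,8} | {3,5,7}.

3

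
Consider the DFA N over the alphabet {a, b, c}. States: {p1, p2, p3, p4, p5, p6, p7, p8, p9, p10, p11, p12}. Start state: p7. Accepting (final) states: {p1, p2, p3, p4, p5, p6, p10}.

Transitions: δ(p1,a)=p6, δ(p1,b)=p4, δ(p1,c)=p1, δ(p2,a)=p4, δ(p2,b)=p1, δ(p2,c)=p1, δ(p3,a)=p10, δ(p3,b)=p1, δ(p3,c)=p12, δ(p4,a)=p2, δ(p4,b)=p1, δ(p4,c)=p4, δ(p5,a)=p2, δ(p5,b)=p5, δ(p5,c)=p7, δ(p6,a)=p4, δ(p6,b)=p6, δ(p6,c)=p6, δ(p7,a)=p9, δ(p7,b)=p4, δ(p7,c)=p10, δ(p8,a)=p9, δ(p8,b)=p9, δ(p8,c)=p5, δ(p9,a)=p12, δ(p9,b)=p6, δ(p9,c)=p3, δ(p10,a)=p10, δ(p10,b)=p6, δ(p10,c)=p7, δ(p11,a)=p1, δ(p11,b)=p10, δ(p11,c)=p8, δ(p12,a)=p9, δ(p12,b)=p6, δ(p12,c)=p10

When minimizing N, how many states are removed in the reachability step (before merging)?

3

Starting at p7 and following transitions, the reachable set is {p1, p2, p3, p4, p6, p7, p9, p10, p12}. That leaves p5, p8, p11 unreachable — 3 in total.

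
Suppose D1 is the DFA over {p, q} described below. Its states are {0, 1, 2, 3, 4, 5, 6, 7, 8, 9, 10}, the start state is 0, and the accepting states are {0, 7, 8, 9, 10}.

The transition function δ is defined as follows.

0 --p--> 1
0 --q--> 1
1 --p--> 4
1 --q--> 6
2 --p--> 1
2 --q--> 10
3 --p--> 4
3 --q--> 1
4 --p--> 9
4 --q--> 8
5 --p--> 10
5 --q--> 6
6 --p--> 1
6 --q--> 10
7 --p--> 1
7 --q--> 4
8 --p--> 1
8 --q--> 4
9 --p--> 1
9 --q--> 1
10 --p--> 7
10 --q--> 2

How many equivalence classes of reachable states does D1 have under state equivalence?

Reachable states from the start: {0,1,2,4,6,7,8,9,10}. Unreachable: {3,5} — drop them.
Initial partition by acceptance: {0,7,8,9,10} | {1,2,4,6}.
Refine {0,7,8,9,10} on symbol p: members go to different blocks, giving {0,7,8,9} and {10}.
On input p, block {1,2,4,6} splits into {1,2,6} and {4}.
Refine {0,7,8,9} on symbol q: members go to different blocks, giving {0,9} and {7,8}.
Split {1,2,6} by δ(·,p) → {2,6} and {1}.
The partition is now stable with 6 blocks: {0,9} | {2,6} | {10} | {4} | {7,8} | {1}.

6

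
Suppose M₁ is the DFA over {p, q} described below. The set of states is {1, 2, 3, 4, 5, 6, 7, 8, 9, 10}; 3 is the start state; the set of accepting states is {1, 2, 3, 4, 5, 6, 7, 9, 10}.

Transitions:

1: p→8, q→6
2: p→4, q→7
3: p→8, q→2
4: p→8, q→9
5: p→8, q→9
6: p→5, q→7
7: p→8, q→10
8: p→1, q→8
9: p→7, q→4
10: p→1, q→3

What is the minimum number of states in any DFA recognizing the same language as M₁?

3

Initial partition by acceptance: {1,2,3,4,5,6,7,9,10} | {8}.
On input p, block {1,2,3,4,5,6,7,9,10} splits into {1,3,4,5,7} and {2,6,9,10}.
Stable partition: {1,3,4,5,7} | {8} | {2,6,9,10} — 3 equivalence classes.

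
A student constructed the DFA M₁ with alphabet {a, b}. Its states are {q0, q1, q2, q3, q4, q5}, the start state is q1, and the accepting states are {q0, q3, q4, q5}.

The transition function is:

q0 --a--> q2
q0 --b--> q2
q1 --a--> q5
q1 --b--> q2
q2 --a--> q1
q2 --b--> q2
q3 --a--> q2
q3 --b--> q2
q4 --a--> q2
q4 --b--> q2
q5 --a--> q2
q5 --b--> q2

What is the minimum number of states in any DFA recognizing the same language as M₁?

First remove the unreachable states {q0,q3,q4}; 3 states remain.
P0 = {q5} | {q1,q2}.
On input a, block {q1,q2} splits into {q1} and {q2}.
Stable partition: {q5} | {q1} | {q2} — 3 equivalence classes.

3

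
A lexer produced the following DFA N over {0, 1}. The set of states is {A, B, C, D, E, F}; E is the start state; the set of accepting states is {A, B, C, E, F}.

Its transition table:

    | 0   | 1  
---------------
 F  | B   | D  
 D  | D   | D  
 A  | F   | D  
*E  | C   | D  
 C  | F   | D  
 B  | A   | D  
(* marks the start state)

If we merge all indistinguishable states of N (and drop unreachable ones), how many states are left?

Every state is reachable, so we keep all 6.
P0 = {A,B,C,E,F} | {D}.
The partition is now stable with 2 blocks: {A,B,C,E,F} | {D}.

2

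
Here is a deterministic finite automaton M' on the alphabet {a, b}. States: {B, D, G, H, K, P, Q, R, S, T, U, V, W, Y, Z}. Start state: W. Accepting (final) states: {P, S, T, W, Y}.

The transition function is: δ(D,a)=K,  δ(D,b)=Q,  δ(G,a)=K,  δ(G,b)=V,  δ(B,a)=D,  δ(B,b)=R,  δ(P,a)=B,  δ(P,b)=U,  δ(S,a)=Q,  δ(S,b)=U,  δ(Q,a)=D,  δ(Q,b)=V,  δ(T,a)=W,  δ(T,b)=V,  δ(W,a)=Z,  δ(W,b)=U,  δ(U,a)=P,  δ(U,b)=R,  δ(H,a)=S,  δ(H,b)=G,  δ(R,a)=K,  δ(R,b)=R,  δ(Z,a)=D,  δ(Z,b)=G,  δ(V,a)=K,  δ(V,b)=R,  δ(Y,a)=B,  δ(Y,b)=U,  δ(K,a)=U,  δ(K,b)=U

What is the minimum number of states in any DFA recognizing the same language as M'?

6

Reachable states from the start: {B,D,G,K,P,Q,R,U,V,W,Z}. Unreachable: {H,S,T,Y} — drop them.
Start with accepting vs non-accepting: {P,W} | {B,D,G,K,Q,R,U,V,Z}.
Split {B,D,G,K,Q,R,U,V,Z} by δ(·,a) → {B,D,G,K,Q,R,V,Z} and {U}.
On input a, block {B,D,G,K,Q,R,V,Z} splits into {B,D,G,Q,R,V,Z} and {K}.
Split {B,D,G,Q,R,V,Z} by δ(·,a) → {D,G,R,V} and {B,Q,Z}.
On input b, block {D,G,R,V} splits into {G,R,V} and {D}.
The partition is now stable with 6 blocks: {P,W} | {G,R,V} | {U} | {K} | {B,Q,Z} | {D}.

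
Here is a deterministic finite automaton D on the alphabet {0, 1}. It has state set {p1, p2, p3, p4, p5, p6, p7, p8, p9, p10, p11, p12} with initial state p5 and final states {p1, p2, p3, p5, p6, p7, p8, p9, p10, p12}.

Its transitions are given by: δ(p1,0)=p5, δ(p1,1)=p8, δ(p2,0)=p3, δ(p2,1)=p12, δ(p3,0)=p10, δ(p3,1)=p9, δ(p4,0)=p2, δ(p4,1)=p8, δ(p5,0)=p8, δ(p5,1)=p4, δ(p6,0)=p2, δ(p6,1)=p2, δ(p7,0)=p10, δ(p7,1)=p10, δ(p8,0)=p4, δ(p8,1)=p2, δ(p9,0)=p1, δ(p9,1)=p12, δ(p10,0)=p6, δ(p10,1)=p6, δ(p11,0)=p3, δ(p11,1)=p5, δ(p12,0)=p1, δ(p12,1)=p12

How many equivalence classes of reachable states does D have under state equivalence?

States {p7,p11} cannot be reached from the start state, so discard them.
P0 = {p1,p2,p3,p5,p6,p8,p9,p10,p12} | {p4}.
On input 0, block {p1,p2,p3,p5,p6,p8,p9,p10,p12} splits into {p1,p2,p3,p5,p6,p9,p10,p12} and {p8}.
Split {p1,p2,p3,p5,p6,p9,p10,p12} by δ(·,0) → {p1,p2,p3,p6,p9,p10,p12} and {p5}.
Split {p1,p2,p3,p6,p9,p10,p12} by δ(·,0) → {p2,p3,p6,p9,p10,p12} and {p1}.
Split {p2,p3,p6,p9,p10,p12} by δ(·,0) → {p2,p3,p6,p10} and {p9,p12}.
On input 1, block {p2,p3,p6,p10} splits into {p2,p3} and {p6,p10}.
Refine {p2,p3} on symbol 0: members go to different blocks, giving {p2} and {p3}.
Refine {p6,p10} on symbol 0: members go to different blocks, giving {p6} and {p10}.
No further refinement is possible. Final partition (9 blocks): {p2} | {p4} | {p8} | {p5} | {p1} | {p9,p12} | {p6} | {p3} | {p10}.

9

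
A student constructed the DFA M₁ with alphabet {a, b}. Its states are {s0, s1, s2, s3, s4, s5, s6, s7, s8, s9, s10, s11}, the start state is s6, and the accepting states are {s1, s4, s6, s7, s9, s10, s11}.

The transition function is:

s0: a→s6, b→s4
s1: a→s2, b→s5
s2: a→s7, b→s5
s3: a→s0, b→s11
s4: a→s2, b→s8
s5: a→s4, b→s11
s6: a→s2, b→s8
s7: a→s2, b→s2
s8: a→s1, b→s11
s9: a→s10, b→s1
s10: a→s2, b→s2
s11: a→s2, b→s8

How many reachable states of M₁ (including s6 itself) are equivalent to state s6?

States {s0,s3,s9,s10} cannot be reached from the start state, so discard them.
P0 = {s1,s4,s6,s7,s11} | {s2,s5,s8}.
Split {s2,s5,s8} by δ(·,b) → {s5,s8} and {s2}.
On input b, block {s1,s4,s6,s7,s11} splits into {s1,s4,s6,s11} and {s7}.
No further refinement is possible. Final partition (4 blocks): {s1,s4,s6,s11} | {s5,s8} | {s2} | {s7}.
The equivalence class containing s6 is {s1,s4,s6,s11}, of size 4.

4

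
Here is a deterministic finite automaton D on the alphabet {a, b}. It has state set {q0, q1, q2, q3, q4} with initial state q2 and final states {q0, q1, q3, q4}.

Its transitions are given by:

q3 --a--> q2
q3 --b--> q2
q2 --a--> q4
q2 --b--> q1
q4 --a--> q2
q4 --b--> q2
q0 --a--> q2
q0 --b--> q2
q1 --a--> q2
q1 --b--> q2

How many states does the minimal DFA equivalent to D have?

2

First remove the unreachable states {q0,q3}; 3 states remain.
P0 = {q1,q4} | {q2}.
The partition is now stable with 2 blocks: {q1,q4} | {q2}.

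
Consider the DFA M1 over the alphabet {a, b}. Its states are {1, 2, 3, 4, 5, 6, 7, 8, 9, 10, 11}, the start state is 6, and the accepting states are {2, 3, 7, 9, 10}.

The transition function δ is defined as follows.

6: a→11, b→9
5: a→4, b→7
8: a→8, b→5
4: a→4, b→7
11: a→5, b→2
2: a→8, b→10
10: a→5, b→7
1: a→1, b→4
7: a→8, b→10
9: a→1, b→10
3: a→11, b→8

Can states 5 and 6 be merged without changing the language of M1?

Yes

First remove the unreachable states {3}; 10 states remain.
Initial partition by acceptance: {2,7,9,10} | {1,4,5,6,8,11}.
On input b, block {1,4,5,6,8,11} splits into {4,5,6,11} and {1,8}.
On input a, block {2,7,9,10} splits into {2,7,9} and {10}.
Stable partition: {2,7,9} | {4,5,6,11} | {1,8} | {10} — 4 equivalence classes.
5 and 6 lie in the same block of the stable partition, so they are equivalent — no string distinguishes them.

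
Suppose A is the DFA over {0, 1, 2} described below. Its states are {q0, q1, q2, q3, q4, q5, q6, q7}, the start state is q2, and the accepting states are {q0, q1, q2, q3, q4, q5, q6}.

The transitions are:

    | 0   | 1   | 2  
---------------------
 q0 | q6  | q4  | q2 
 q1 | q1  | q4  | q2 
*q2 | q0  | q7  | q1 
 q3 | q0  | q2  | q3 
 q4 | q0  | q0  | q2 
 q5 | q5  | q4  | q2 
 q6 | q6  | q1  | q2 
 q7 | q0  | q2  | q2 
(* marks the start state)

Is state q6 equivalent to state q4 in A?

Yes

First remove the unreachable states {q3,q5}; 6 states remain.
Initial partition by acceptance: {q0,q1,q2,q4,q6} | {q7}.
Refine {q0,q1,q2,q4,q6} on symbol 1: members go to different blocks, giving {q0,q1,q4,q6} and {q2}.
Stable partition: {q0,q1,q4,q6} | {q7} | {q2} — 3 equivalence classes.
q6 and q4 lie in the same block of the stable partition, so they are equivalent — no string distinguishes them.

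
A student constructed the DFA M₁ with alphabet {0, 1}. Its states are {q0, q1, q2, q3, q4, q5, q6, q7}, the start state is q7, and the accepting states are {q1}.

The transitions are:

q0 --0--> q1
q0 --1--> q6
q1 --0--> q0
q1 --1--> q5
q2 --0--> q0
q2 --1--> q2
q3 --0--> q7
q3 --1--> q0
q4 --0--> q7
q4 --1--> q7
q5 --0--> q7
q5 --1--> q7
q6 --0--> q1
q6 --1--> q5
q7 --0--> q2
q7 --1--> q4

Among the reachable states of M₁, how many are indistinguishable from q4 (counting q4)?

2

Reachable states from the start: {q0,q1,q2,q4,q5,q6,q7}. Unreachable: {q3} — drop them.
Initial partition by acceptance: {q1} | {q0,q2,q4,q5,q6,q7}.
On input 0, block {q0,q2,q4,q5,q6,q7} splits into {q2,q4,q5,q7} and {q0,q6}.
On input 0, block {q2,q4,q5,q7} splits into {q4,q5,q7} and {q2}.
Refine {q4,q5,q7} on symbol 0: members go to different blocks, giving {q4,q5} and {q7}.
Refine {q0,q6} on symbol 1: members go to different blocks, giving {q0} and {q6}.
The partition is now stable with 6 blocks: {q1} | {q4,q5} | {q0} | {q2} | {q7} | {q6}.
The equivalence class containing q4 is {q4,q5}, of size 2.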